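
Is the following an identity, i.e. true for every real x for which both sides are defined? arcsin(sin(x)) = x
No, this is NOT an identity.

Claim: arcsin(sin(x)) = x.
Test a specific point where both sides are defined: x = π.
LHS = arcsin(sin(x)) ≈ 0.0000
RHS = x ≈ 3.1416
Since 0.0000 ≠ 3.1416, the equation fails at this point, so it cannot hold for every real x for which both sides are defined.
arcsin only returns values in [-π/2, π/2], so arcsin(sin(x)) = x holds only for x in that interval, not for all real x.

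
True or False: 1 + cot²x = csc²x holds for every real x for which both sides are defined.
True.

Claim: 1 + cot²x = csc²x.
Reasoning: Start from sin²x + cos²x = 1 and divide every term by sin²x (allowed wherever cot x and csc x are defined): 1 + cot²x = 1/sin²x = csc²x.
So the two sides agree for every real x for which both sides are defined.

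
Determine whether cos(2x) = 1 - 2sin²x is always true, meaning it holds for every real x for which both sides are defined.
Yes, this is an identity.

Claim: cos(2x) = 1 - 2sin²x.
Reasoning: cos(2x) = cos²x - sin²x. Replace cos²x by 1 - sin²x: (1 - sin²x) - sin²x = 1 - 2sin²x.
So the two sides agree for every real x for which both sides are defined.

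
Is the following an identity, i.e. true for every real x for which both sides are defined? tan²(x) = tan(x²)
Claim: tan²(x) = tan(x²).
Test a specific point where both sides are defined: x = π/4.
LHS = tan²(x) ≈ 1.0000
RHS = tan(x²) ≈ 0.7092
Since 1.0000 ≠ 0.7092, the equation fails at this point, so it cannot hold for every real x for which both sides are defined.
tan²(x) means (tan x)², squaring the output; tan(x²) squares the input. These are different functions.

Conclusion: No, this is NOT an identity.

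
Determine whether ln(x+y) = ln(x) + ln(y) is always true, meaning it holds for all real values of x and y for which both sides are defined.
No, this is NOT an identity.

Claim: ln(x+y) = ln(x) + ln(y).
Test a specific point where both sides are defined: x = 5, y = 2.
LHS = ln(x+y) ≈ 1.9459
RHS = ln(x) + ln(y) ≈ 2.3026
Since 1.9459 ≠ 2.3026, the equation fails at this point, so it cannot hold for all real values of x and y for which both sides are defined.
ln(x) + ln(y) = ln(xy), not ln(x+y).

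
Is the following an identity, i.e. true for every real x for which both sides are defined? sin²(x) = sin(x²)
Claim: sin²(x) = sin(x²).
Test a specific point where both sides are defined: x = -π/4.
LHS = sin²(x) ≈ 0.5000
RHS = sin(x²) ≈ 0.5785
Since 0.5000 ≠ 0.5785, the equation fails at this point, so it cannot hold for every real x for which both sides are defined.
sin²(x) means (sin x)², squaring the output; sin(x²) squares the input. These are different functions.

Conclusion: No, this is NOT an identity.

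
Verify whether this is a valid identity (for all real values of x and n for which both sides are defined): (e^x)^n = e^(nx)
Yes, this is an identity.

Claim: (e^x)^n = e^(nx).
Reasoning: e^x is a positive real number, and for a positive base B and real exponent n, B^n = e^(n·ln B). With B = e^x, ln B = x, so (e^x)^n = e^(n·x).
So the two sides agree for all real values of x and n for which both sides are defined.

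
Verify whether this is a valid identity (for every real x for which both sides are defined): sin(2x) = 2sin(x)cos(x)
Claim: sin(2x) = 2sin(x)cos(x).
Reasoning: Put y = x in the addition formula sin(x+y) = sin(x)cos(y) + cos(x)sin(y): sin(2x) = sin(x)cos(x) + cos(x)sin(x) = 2sin(x)cos(x).
So the two sides agree for every real x for which both sides are defined.

Conclusion: Yes, this is an identity.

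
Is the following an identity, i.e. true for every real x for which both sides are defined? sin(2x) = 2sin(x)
Claim: sin(2x) = 2sin(x).
Test a specific point where both sides are defined: x = -π/4.
LHS = sin(2x) ≈ -1.0000
RHS = 2sin(x) ≈ -1.4142
Since -1.0000 ≠ -1.4142, the equation fails at this point, so it cannot hold for every real x for which both sides are defined.
The correct double-angle formula is sin(2x) = 2sin(x)cos(x).

Conclusion: No, this is NOT an identity.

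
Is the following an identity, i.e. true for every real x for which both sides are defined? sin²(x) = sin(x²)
Claim: sin²(x) = sin(x²).
Test a specific point where both sides are defined: x = π/6.
LHS = sin²(x) ≈ 0.2500
RHS = sin(x²) ≈ 0.2707
Since 0.2500 ≠ 0.2707, the equation fails at this point, so it cannot hold for every real x for which both sides are defined.
sin²(x) means (sin x)², squaring the output; sin(x²) squares the input. These are different functions.

Conclusion: No, this is NOT an identity.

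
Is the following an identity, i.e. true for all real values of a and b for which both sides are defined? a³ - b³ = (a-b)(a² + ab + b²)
Yes, this is an identity.

Claim: a³ - b³ = (a-b)(a² + ab + b²).
Reasoning: Expand the right side: (a-b)(a² + ab + b²) = a³ + a²b + ab² - a²b - ab² - b³ = a³ - b³ (the middle terms cancel in pairs).
So the two sides agree for all real values of a and b for which both sides are defined.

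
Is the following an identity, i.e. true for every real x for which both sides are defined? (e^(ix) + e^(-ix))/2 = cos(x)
Yes, this is an identity.

Claim: (e^(ix) + e^(-ix))/2 = cos(x).
Reasoning: By Euler's formula e^(ix) = cos(x) + i·sin(x) and e^(-ix) = cos(x) - i·sin(x). Adding cancels the sine terms: e^(ix) + e^(-ix) = 2cos(x); divide by 2.
So the two sides agree for every real x for which both sides are defined.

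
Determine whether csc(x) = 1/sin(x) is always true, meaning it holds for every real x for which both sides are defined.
Claim: csc(x) = 1/sin(x).
Reasoning: csc(x) is by definition the reciprocal of sin(x), wherever sin(x) ≠ 0.
So the two sides agree for every real x for which both sides are defined.

Conclusion: Yes, this is an identity.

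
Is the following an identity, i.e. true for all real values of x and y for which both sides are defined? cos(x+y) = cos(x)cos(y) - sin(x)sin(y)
Claim: cos(x+y) = cos(x)cos(y) - sin(x)sin(y).
Reasoning: By Euler's formula e^(i(x+y)) = e^(ix)·e^(iy) = (cos x + i·sin x)(cos y + i·sin y). The real part of the left side is cos(x+y); the real part of the product is cos(x)cos(y) - sin(x)sin(y) (since i·i = -1).
So the two sides agree for all real values of x and y for which both sides are defined.

Conclusion: Yes, this is an identity.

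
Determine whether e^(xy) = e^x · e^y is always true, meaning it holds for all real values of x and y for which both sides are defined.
Claim: e^(xy) = e^x · e^y.
Test a specific point where both sides are defined: x = 4, y = 1/2.
LHS = e^(xy) ≈ 7.3891
RHS = e^x · e^y ≈ 90.0171
Since 7.3891 ≠ 90.0171, the equation fails at this point, so it cannot hold for all real values of x and y for which both sides are defined.
e^x · e^y = e^(x+y), not e^(xy).

Conclusion: No, this is NOT an identity.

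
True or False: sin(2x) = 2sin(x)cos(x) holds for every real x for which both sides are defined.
True.

Claim: sin(2x) = 2sin(x)cos(x).
Reasoning: Put y = x in the addition formula sin(x+y) = sin(x)cos(y) + cos(x)sin(y): sin(2x) = sin(x)cos(x) + cos(x)sin(x) = 2sin(x)cos(x).
So the two sides agree for every real x for which both sides are defined.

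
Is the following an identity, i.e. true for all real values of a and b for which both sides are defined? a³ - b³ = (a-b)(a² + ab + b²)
Claim: a³ - b³ = (a-b)(a² + ab + b²).
Reasoning: Expand the right side: (a-b)(a² + ab + b²) = a³ + a²b + ab² - a²b - ab² - b³ = a³ - b³ (the middle terms cancel in pairs).
So the two sides agree for all real values of a and b for which both sides are defined.

Conclusion: Yes, this is an identity.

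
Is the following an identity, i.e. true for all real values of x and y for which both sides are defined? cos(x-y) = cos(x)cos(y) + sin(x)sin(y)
Claim: cos(x-y) = cos(x)cos(y) + sin(x)sin(y).
Reasoning: Replace y by -y in cos(x+y) = cos(x)cos(y) - sin(x)sin(y) and use cos(-y) = cos(y), sin(-y) = -sin(y): cos(x-y) = cos(x)cos(y) + sin(x)sin(y).
So the two sides agree for all real values of x and y for which both sides are defined.

Conclusion: Yes, this is an identity.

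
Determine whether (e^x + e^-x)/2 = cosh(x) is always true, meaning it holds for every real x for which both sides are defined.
Yes, this is an identity.

Claim: (e^x + e^-x)/2 = cosh(x).
Reasoning: This is exactly the definition of the hyperbolic cosine: cosh(x) := (e^x + e^-x)/2.
So the two sides agree for every real x for which both sides are defined.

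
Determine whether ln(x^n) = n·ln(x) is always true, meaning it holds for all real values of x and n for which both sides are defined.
Yes, this is an identity.

Claim: ln(x^n) = n·ln(x).
Reasoning: The right side requires x > 0. For x > 0, x^n = (e^(ln x))^n = e^(n·ln x), so taking ln of both sides gives ln(x^n) = n·ln(x).
So the two sides agree for all real values of x and n for which both sides are defined.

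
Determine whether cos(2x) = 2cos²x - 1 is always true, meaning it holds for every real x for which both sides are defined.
Claim: cos(2x) = 2cos²x - 1.
Reasoning: cos(2x) = cos²x - sin²x. Replace sin²x by 1 - cos²x: cos²x - (1 - cos²x) = 2cos²x - 1.
So the two sides agree for every real x for which both sides are defined.

Conclusion: Yes, this is an identity.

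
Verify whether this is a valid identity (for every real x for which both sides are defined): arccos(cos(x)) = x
Claim: arccos(cos(x)) = x.
Test a specific point where both sides are defined: x = -π/4.
LHS = arccos(cos(x)) ≈ 0.7854
RHS = x ≈ -0.7854
Since 0.7854 ≠ -0.7854, the equation fails at this point, so it cannot hold for every real x for which both sides are defined.
arccos only returns values in [0, π], so arccos(cos(x)) = x holds only for x in that interval, not for all real x.

Conclusion: No, this is NOT an identity.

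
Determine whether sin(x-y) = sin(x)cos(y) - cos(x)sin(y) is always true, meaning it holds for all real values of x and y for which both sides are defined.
Yes, this is an identity.

Claim: sin(x-y) = sin(x)cos(y) - cos(x)sin(y).
Reasoning: Replace y by -y in sin(x+y) = sin(x)cos(y) + cos(x)sin(y) and use cos(-y) = cos(y), sin(-y) = -sin(y): sin(x-y) = sin(x)cos(y) - cos(x)sin(y).
So the two sides agree for all real values of x and y for which both sides are defined.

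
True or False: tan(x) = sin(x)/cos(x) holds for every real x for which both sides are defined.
Claim: tan(x) = sin(x)/cos(x).
Reasoning: For an angle x whose terminal point on the unit circle is (cos x, sin x), tan(x) is defined as the ratio (second coordinate)/(first coordinate) = sin(x)/cos(x), wherever cos(x) ≠ 0.
So the two sides agree for every real x for which both sides are defined.

Conclusion: True.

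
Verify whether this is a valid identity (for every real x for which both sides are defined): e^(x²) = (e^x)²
Claim: e^(x²) = (e^x)².
Test a specific point where both sides are defined: x = -1.
LHS = e^(x²) ≈ 2.7183
RHS = (e^x)² ≈ 0.1353
Since 2.7183 ≠ 0.1353, the equation fails at this point, so it cannot hold for every real x for which both sides are defined.
(e^x)² = e^(2x), and 2x ≠ x² in general.

Conclusion: No, this is NOT an identity.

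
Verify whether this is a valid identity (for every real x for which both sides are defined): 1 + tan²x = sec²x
Claim: 1 + tan²x = sec²x.
Reasoning: Start from sin²x + cos²x = 1 and divide every term by cos²x (allowed wherever tan x and sec x are defined): tan²x + 1 = 1/cos²x = sec²x.
So the two sides agree for every real x for which both sides are defined.

Conclusion: Yes, this is an identity.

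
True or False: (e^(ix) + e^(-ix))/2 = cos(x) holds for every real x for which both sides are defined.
True.

Claim: (e^(ix) + e^(-ix))/2 = cos(x).
Reasoning: By Euler's formula e^(ix) = cos(x) + i·sin(x) and e^(-ix) = cos(x) - i·sin(x). Adding cancels the sine terms: e^(ix) + e^(-ix) = 2cos(x); divide by 2.
So the two sides agree for every real x for which both sides are defined.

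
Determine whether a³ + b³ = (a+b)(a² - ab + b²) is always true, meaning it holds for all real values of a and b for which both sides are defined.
Yes, this is an identity.

Claim: a³ + b³ = (a+b)(a² - ab + b²).
Reasoning: Expand the right side: (a+b)(a² - ab + b²) = a³ - a²b + ab² + a²b - ab² + b³ = a³ + b³ (the middle terms cancel in pairs).
So the two sides agree for all real values of a and b for which both sides are defined.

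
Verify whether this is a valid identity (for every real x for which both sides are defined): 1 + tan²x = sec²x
Yes, this is an identity.

Claim: 1 + tan²x = sec²x.
Reasoning: Start from sin²x + cos²x = 1 and divide every term by cos²x (allowed wherever tan x and sec x are defined): tan²x + 1 = 1/cos²x = sec²x.
So the two sides agree for every real x for which both sides are defined.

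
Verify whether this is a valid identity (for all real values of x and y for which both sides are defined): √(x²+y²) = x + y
No, this is NOT an identity.

Claim: √(x²+y²) = x + y.
Test a specific point where both sides are defined: x = -1, y = 3.
LHS = √(x²+y²) ≈ 3.1623
RHS = x + y ≈ 2.0000
Since 3.1623 ≠ 2.0000, the equation fails at this point, so it cannot hold for all real values of x and y for which both sides are defined.
(x+y)² = x² + 2xy + y², not x² + y², so the square root does not split this way.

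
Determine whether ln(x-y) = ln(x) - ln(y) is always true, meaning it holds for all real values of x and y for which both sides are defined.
Claim: ln(x-y) = ln(x) - ln(y).
Test a specific point where both sides are defined: x = 3/2, y = 1.
LHS = ln(x-y) ≈ -0.6931
RHS = ln(x) - ln(y) ≈ 0.4055
Since -0.6931 ≠ 0.4055, the equation fails at this point, so it cannot hold for all real values of x and y for which both sides are defined.
ln(x) - ln(y) = ln(x/y), not ln(x-y).

Conclusion: No, this is NOT an identity.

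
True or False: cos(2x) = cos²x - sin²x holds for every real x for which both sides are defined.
Claim: cos(2x) = cos²x - sin²x.
Reasoning: Put y = x in the addition formula cos(x+y) = cos(x)cos(y) - sin(x)sin(y): cos(2x) = cos²x - sin²x.
So the two sides agree for every real x for which both sides are defined.

Conclusion: True.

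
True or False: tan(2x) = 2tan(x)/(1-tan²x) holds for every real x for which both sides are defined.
True.

Claim: tan(2x) = 2tan(x)/(1-tan²x).
Reasoning: tan(2x) = sin(2x)/cos(2x) = 2sin(x)cos(x) / (cos²x - sin²x). Divide numerator and denominator by cos²x: 2tan(x) / (1 - tan²x).
So the two sides agree for every real x for which both sides are defined.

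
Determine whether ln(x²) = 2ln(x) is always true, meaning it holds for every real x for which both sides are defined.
Yes, this is an identity.

Claim: ln(x²) = 2ln(x).
Reasoning: The right side requires x > 0. For x > 0, x² = (e^(ln x))² = e^(2ln x), so ln(x²) = 2ln(x). (For x < 0 the right side is undefined, so those values are outside the claim.)
So the two sides agree for every real x for which both sides are defined.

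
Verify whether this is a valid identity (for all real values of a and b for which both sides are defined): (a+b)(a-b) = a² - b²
Yes, this is an identity.

Claim: (a+b)(a-b) = a² - b².
Reasoning: Expand: (a+b)(a-b) = a² - ab + ba - b² = a² - b² (the cross terms cancel).
So the two sides agree for all real values of a and b for which both sides are defined.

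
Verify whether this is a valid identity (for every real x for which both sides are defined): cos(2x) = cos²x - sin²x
Yes, this is an identity.

Claim: cos(2x) = cos²x - sin²x.
Reasoning: Put y = x in the addition formula cos(x+y) = cos(x)cos(y) - sin(x)sin(y): cos(2x) = cos²x - sin²x.
So the two sides agree for every real x for which both sides are defined.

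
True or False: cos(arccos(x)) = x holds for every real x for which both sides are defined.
True.

Claim: cos(arccos(x)) = x.
Reasoning: For -1 ≤ x ≤ 1 (where arccos is defined), arccos(x) is by definition an angle whose cosine equals x. Taking the cosine of that angle returns x. (Note the other order, arccos(cos x) = x, is NOT an identity.)
So the two sides agree for every real x for which both sides are defined.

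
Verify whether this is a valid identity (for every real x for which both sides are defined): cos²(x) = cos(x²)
No, this is NOT an identity.

Claim: cos²(x) = cos(x²).
Test a specific point where both sides are defined: x = π/4.
LHS = cos²(x) ≈ 0.5000
RHS = cos(x²) ≈ 0.8157
Since 0.5000 ≠ 0.8157, the equation fails at this point, so it cannot hold for every real x for which both sides are defined.
cos²(x) means (cos x)², squaring the output; cos(x²) squares the input. These are different functions.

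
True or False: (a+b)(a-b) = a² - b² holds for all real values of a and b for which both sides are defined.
True.

Claim: (a+b)(a-b) = a² - b².
Reasoning: Expand: (a+b)(a-b) = a² - ab + ba - b² = a² - b² (the cross terms cancel).
So the two sides agree for all real values of a and b for which both sides are defined.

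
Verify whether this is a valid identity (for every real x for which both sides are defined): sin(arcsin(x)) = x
Yes, this is an identity.

Claim: sin(arcsin(x)) = x.
Reasoning: For -1 ≤ x ≤ 1 (where arcsin is defined), arcsin(x) is by definition an angle whose sine equals x. Taking the sine of that angle returns x. (Note the other order, arcsin(sin x) = x, is NOT an identity.)
So the two sides agree for every real x for which both sides are defined.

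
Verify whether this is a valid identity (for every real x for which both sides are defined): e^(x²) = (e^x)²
No, this is NOT an identity.

Claim: e^(x²) = (e^x)².
Test a specific point where both sides are defined: x = 3.
LHS = e^(x²) ≈ 8103.0839
RHS = (e^x)² ≈ 403.4288
Since 8103.0839 ≠ 403.4288, the equation fails at this point, so it cannot hold for every real x for which both sides are defined.
(e^x)² = e^(2x), and 2x ≠ x² in general.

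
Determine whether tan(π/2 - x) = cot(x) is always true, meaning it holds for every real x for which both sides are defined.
Claim: tan(π/2 - x) = cot(x).
Reasoning: tan(π/2 - x) = sin(π/2 - x)/cos(π/2 - x) = cos(x)/sin(x) = cot(x), using the cofunction identities sin(π/2 - x) = cos(x) and cos(π/2 - x) = sin(x).
So the two sides agree for every real x for which both sides are defined.

Conclusion: Yes, this is an identity.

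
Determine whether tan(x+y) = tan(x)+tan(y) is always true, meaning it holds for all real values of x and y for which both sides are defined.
No, this is NOT an identity.

Claim: tan(x+y) = tan(x)+tan(y).
Test a specific point where both sides are defined: x = 3π/4, y = π/6.
LHS = tan(x+y) ≈ -0.2679
RHS = tan(x)+tan(y) ≈ -0.4226
Since -0.2679 ≠ -0.4226, the equation fails at this point, so it cannot hold for all real values of x and y for which both sides are defined.
The correct formula is tan(x+y) = (tan(x) + tan(y))/(1 - tan(x)tan(y)).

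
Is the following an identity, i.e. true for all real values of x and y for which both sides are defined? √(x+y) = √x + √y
No, this is NOT an identity.

Claim: √(x+y) = √x + √y.
Test a specific point where both sides are defined: x = 3/2, y = 1/2.
LHS = √(x+y) ≈ 1.4142
RHS = √x + √y ≈ 1.9319
Since 1.4142 ≠ 1.9319, the equation fails at this point, so it cannot hold for all real values of x and y for which both sides are defined.
Squaring the right side gives x + 2√(xy) + y, not x + y.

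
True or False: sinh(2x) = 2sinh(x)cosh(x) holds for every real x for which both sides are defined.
Claim: sinh(2x) = 2sinh(x)cosh(x).
Reasoning: 2sinh(x)cosh(x) = 2 · (e^x - e^-x)/2 · (e^x + e^-x)/2 = (e^(2x) - e^(-2x))/2 = sinh(2x).
So the two sides agree for every real x for which both sides are defined.

Conclusion: True.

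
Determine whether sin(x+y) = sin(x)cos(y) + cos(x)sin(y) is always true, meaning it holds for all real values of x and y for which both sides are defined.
Claim: sin(x+y) = sin(x)cos(y) + cos(x)sin(y).
Reasoning: By Euler's formula e^(i(x+y)) = e^(ix)·e^(iy) = (cos x + i·sin x)(cos y + i·sin y). The imaginary part of the left side is sin(x+y); the imaginary part of the product is sin(x)cos(y) + cos(x)sin(y).
So the two sides agree for all real values of x and y for which both sides are defined.

Conclusion: Yes, this is an identity.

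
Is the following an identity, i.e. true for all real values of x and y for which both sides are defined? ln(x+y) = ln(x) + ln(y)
Claim: ln(x+y) = ln(x) + ln(y).
Test a specific point where both sides are defined: x = 5, y = 1.
LHS = ln(x+y) ≈ 1.7918
RHS = ln(x) + ln(y) ≈ 1.6094
Since 1.7918 ≠ 1.6094, the equation fails at this point, so it cannot hold for all real values of x and y for which both sides are defined.
ln(x) + ln(y) = ln(xy), not ln(x+y).

Conclusion: No, this is NOT an identity.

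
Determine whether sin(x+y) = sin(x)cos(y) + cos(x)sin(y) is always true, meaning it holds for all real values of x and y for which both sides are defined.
Claim: sin(x+y) = sin(x)cos(y) + cos(x)sin(y).
Reasoning: By Euler's formula e^(i(x+y)) = e^(ix)·e^(iy) = (cos x + i·sin x)(cos y + i·sin y). The imaginary part of the left side is sin(x+y); the imaginary part of the product is sin(x)cos(y) + cos(x)sin(y).
So the two sides agree for all real values of x and y for which both sides are defined.

Conclusion: Yes, this is an identity.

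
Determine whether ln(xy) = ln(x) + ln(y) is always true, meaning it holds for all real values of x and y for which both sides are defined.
Yes, this is an identity.

Claim: ln(xy) = ln(x) + ln(y).
Reasoning: Both sides are simultaneously defined only when x, y > 0. Write x = e^p, y = e^q (p = ln x, q = ln y). Then xy = e^p · e^q = e^(p+q), so ln(xy) = p + q = ln(x) + ln(y).
So the two sides agree for all real values of x and y for which both sides are defined.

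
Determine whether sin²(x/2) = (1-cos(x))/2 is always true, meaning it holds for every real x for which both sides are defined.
Claim: sin²(x/2) = (1-cos(x))/2.
Reasoning: Use cos(2θ) = 1 - 2sin²θ with θ = x/2: cos(x) = 1 - 2sin²(x/2). Solving for sin²(x/2) gives (1 - cos(x))/2.
So the two sides agree for every real x for which both sides are defined.

Conclusion: Yes, this is an identity.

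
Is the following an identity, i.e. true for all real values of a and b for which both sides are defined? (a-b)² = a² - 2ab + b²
Yes, this is an identity.

Claim: (a-b)² = a² - 2ab + b².
Reasoning: Expand: (a-b)² = (a-b)(a-b) = a·a - a·b - b·a + b·b = a² - 2ab + b².
So the two sides agree for all real values of a and b for which both sides are defined.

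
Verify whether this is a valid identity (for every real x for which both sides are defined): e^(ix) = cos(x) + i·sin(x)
Yes, this is an identity.

Claim: e^(ix) = cos(x) + i·sin(x).
Reasoning: Euler's formula. Expand e^(ix) = Σ (ix)^k / k!. Since i² = -1, the even-k terms are Σ (-1)^m x^(2m)/(2m)! = cos(x) and the odd-k terms are i · Σ (-1)^m x^(2m+1)/(2m+1)! = i·sin(x).
So the two sides agree for every real x for which both sides are defined.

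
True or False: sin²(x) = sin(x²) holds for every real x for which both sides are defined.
False.

Claim: sin²(x) = sin(x²).
Test a specific point where both sides are defined: x = π/6.
LHS = sin²(x) ≈ 0.2500
RHS = sin(x²) ≈ 0.2707
Since 0.2500 ≠ 0.2707, the equation fails at this point, so it cannot hold for every real x for which both sides are defined.
sin²(x) means (sin x)², squaring the output; sin(x²) squares the input. These are different functions.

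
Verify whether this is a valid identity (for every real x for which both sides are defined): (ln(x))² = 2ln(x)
No, this is NOT an identity.

Claim: (ln(x))² = 2ln(x).
Test a specific point where both sides are defined: x = 3/2.
LHS = (ln(x))² ≈ 0.1644
RHS = 2ln(x) ≈ 0.8109
Since 0.1644 ≠ 0.8109, the equation fails at this point, so it cannot hold for every real x for which both sides are defined.
2ln(x) equals ln(x²), which is not the same as (ln x)².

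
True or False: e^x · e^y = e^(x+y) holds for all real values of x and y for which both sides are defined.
True.

Claim: e^x · e^y = e^(x+y).
Reasoning: This is the law of exponents for a common base: multiplying powers adds exponents. E.g. from the series, (Σ x^j/j!)(Σ y^k/k!) = Σ_m (Σ_{j+k=m} x^j y^k/(j!k!)) = Σ_m (x+y)^m/m! by the binomial theorem.
So the two sides agree for all real values of x and y for which both sides are defined.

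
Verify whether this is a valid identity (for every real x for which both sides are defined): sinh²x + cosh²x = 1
Claim: sinh²x + cosh²x = 1.
Test a specific point where both sides are defined: x = 4.
LHS = sinh²x + cosh²x ≈ 1490.4792
RHS = 1 ≈ 1.0000
Since 1490.4792 ≠ 1.0000, the equation fails at this point, so it cannot hold for every real x for which both sides are defined.
The correct hyperbolic identity is cosh²x - sinh²x = 1 (a difference); the sum sinh²x + cosh²x equals cosh(2x).

Conclusion: No, this is NOT an identity.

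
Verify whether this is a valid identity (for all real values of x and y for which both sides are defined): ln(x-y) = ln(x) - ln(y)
Claim: ln(x-y) = ln(x) - ln(y).
Test a specific point where both sides are defined: x = 2, y = 3/2.
LHS = ln(x-y) ≈ -0.6931
RHS = ln(x) - ln(y) ≈ 0.2877
Since -0.6931 ≠ 0.2877, the equation fails at this point, so it cannot hold for all real values of x and y for which both sides are defined.
ln(x) - ln(y) = ln(x/y), not ln(x-y).

Conclusion: No, this is NOT an identity.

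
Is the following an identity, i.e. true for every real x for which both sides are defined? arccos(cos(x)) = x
No, this is NOT an identity.

Claim: arccos(cos(x)) = x.
Test a specific point where both sides are defined: x = -π/2.
LHS = arccos(cos(x)) ≈ 1.5708
RHS = x ≈ -1.5708
Since 1.5708 ≠ -1.5708, the equation fails at this point, so it cannot hold for every real x for which both sides are defined.
arccos only returns values in [0, π], so arccos(cos(x)) = x holds only for x in that interval, not for all real x.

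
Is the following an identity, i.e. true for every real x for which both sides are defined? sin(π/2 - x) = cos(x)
Claim: sin(π/2 - x) = cos(x).
Reasoning: Use sin(u - v) = sin(u)cos(v) - cos(u)sin(v) with u = π/2, v = x: sin(π/2)cos(x) - cos(π/2)sin(x) = 1·cos(x) - 0·sin(x) = cos(x).
So the two sides agree for every real x for which both sides are defined.

Conclusion: Yes, this is an identity.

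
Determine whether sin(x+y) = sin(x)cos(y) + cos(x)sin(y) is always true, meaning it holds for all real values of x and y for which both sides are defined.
Yes, this is an identity.

Claim: sin(x+y) = sin(x)cos(y) + cos(x)sin(y).
Reasoning: By Euler's formula e^(i(x+y)) = e^(ix)·e^(iy) = (cos x + i·sin x)(cos y + i·sin y). The imaginary part of the left side is sin(x+y); the imaginary part of the product is sin(x)cos(y) + cos(x)sin(y).
So the two sides agree for all real values of x and y for which both sides are defined.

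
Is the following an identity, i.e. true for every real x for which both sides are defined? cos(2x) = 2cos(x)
Claim: cos(2x) = 2cos(x).
Test a specific point where both sides are defined: x = π.
LHS = cos(2x) ≈ 1.0000
RHS = 2cos(x) ≈ -2.0000
Since 1.0000 ≠ -2.0000, the equation fails at this point, so it cannot hold for every real x for which both sides are defined.
The correct double-angle formula is cos(2x) = cos²x - sin²x.

Conclusion: No, this is NOT an identity.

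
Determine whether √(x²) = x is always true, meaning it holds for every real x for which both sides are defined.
Claim: √(x²) = x.
Test a specific point where both sides are defined: x = -1.
LHS = √(x²) ≈ 1.0000
RHS = x ≈ -1.0000
Since 1.0000 ≠ -1.0000, the equation fails at this point, so it cannot hold for every real x for which both sides are defined.
√(x²) = |x|, which differs from x whenever x < 0 (both sides are defined for every real x).

Conclusion: No, this is NOT an identity.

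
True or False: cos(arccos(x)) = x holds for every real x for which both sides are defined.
Claim: cos(arccos(x)) = x.
Reasoning: For -1 ≤ x ≤ 1 (where arccos is defined), arccos(x) is by definition an angle whose cosine equals x. Taking the cosine of that angle returns x. (Note the other order, arccos(cos x) = x, is NOT an identity.)
So the two sides agree for every real x for which both sides are defined.

Conclusion: True.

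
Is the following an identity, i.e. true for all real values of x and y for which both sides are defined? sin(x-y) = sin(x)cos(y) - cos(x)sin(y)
Claim: sin(x-y) = sin(x)cos(y) - cos(x)sin(y).
Reasoning: Replace y by -y in sin(x+y) = sin(x)cos(y) + cos(x)sin(y) and use cos(-y) = cos(y), sin(-y) = -sin(y): sin(x-y) = sin(x)cos(y) - cos(x)sin(y).
So the two sides agree for all real values of x and y for which both sides are defined.

Conclusion: Yes, this is an identity.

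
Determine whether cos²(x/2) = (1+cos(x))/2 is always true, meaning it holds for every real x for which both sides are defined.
Claim: cos²(x/2) = (1+cos(x))/2.
Reasoning: Use cos(2θ) = 2cos²θ - 1 with θ = x/2: cos(x) = 2cos²(x/2) - 1. Solving for cos²(x/2) gives (1 + cos(x))/2.
So the two sides agree for every real x for which both sides are defined.

Conclusion: Yes, this is an identity.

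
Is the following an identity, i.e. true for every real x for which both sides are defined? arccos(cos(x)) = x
No, this is NOT an identity.

Claim: arccos(cos(x)) = x.
Test a specific point where both sides are defined: x = -π/6.
LHS = arccos(cos(x)) ≈ 0.5236
RHS = x ≈ -0.5236
Since 0.5236 ≠ -0.5236, the equation fails at this point, so it cannot hold for every real x for which both sides are defined.
arccos only returns values in [0, π], so arccos(cos(x)) = x holds only for x in that interval, not for all real x.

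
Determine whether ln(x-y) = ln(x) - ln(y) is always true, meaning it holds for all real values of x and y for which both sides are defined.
Claim: ln(x-y) = ln(x) - ln(y).
Test a specific point where both sides are defined: x = 4, y = 3/2.
LHS = ln(x-y) ≈ 0.9163
RHS = ln(x) - ln(y) ≈ 0.9808
Since 0.9163 ≠ 0.9808, the equation fails at this point, so it cannot hold for all real values of x and y for which both sides are defined.
ln(x) - ln(y) = ln(x/y), not ln(x-y).

Conclusion: No, this is NOT an identity.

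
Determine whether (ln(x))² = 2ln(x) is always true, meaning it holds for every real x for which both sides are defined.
Claim: (ln(x))² = 2ln(x).
Test a specific point where both sides are defined: x = 5.
LHS = (ln(x))² ≈ 2.5903
RHS = 2ln(x) ≈ 3.2189
Since 2.5903 ≠ 3.2189, the equation fails at this point, so it cannot hold for every real x for which both sides are defined.
2ln(x) equals ln(x²), which is not the same as (ln x)².

Conclusion: No, this is NOT an identity.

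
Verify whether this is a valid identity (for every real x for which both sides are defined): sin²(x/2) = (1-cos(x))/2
Yes, this is an identity.

Claim: sin²(x/2) = (1-cos(x))/2.
Reasoning: Use cos(2θ) = 1 - 2sin²θ with θ = x/2: cos(x) = 1 - 2sin²(x/2). Solving for sin²(x/2) gives (1 - cos(x))/2.
So the two sides agree for every real x for which both sides are defined.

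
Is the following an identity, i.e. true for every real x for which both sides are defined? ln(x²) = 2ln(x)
Yes, this is an identity.

Claim: ln(x²) = 2ln(x).
Reasoning: The right side requires x > 0. For x > 0, x² = (e^(ln x))² = e^(2ln x), so ln(x²) = 2ln(x). (For x < 0 the right side is undefined, so those values are outside the claim.)
So the two sides agree for every real x for which both sides are defined.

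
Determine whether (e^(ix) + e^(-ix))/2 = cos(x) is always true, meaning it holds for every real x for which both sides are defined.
Yes, this is an identity.

Claim: (e^(ix) + e^(-ix))/2 = cos(x).
Reasoning: By Euler's formula e^(ix) = cos(x) + i·sin(x) and e^(-ix) = cos(x) - i·sin(x). Adding cancels the sine terms: e^(ix) + e^(-ix) = 2cos(x); divide by 2.
So the two sides agree for every real x for which both sides are defined.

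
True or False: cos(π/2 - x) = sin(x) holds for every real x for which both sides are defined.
True.

Claim: cos(π/2 - x) = sin(x).
Reasoning: Use cos(u - v) = cos(u)cos(v) + sin(u)sin(v) with u = π/2, v = x: cos(π/2)cos(x) + sin(π/2)sin(x) = 0·cos(x) + 1·sin(x) = sin(x).
So the two sides agree for every real x for which both sides are defined.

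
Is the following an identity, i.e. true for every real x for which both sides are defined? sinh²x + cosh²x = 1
No, this is NOT an identity.

Claim: sinh²x + cosh²x = 1.
Test a specific point where both sides are defined: x = -3.
LHS = sinh²x + cosh²x ≈ 201.7156
RHS = 1 ≈ 1.0000
Since 201.7156 ≠ 1.0000, the equation fails at this point, so it cannot hold for every real x for which both sides are defined.
The correct hyperbolic identity is cosh²x - sinh²x = 1 (a difference); the sum sinh²x + cosh²x equals cosh(2x).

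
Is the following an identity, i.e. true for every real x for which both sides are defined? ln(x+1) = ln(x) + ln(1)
No, this is NOT an identity.

Claim: ln(x+1) = ln(x) + ln(1).
Test a specific point where both sides are defined: x = 5.
LHS = ln(x+1) ≈ 1.7918
RHS = ln(x) + ln(1) ≈ 1.6094
Since 1.7918 ≠ 1.6094, the equation fails at this point, so it cannot hold for every real x for which both sides are defined.
ln(1) = 0, so the right side is just ln(x), which differs from ln(x+1).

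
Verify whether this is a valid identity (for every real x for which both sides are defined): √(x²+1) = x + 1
No, this is NOT an identity.

Claim: √(x²+1) = x + 1.
Test a specific point where both sides are defined: x = 5.
LHS = √(x²+1) ≈ 5.0990
RHS = x + 1 ≈ 6.0000
Since 5.0990 ≠ 6.0000, the equation fails at this point, so it cannot hold for every real x for which both sides are defined.
(x+1)² = x² + 2x + 1 ≠ x² + 1 unless x = 0.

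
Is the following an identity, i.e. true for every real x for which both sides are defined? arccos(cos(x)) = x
No, this is NOT an identity.

Claim: arccos(cos(x)) = x.
Test a specific point where both sides are defined: x = -π/6.
LHS = arccos(cos(x)) ≈ 0.5236
RHS = x ≈ -0.5236
Since 0.5236 ≠ -0.5236, the equation fails at this point, so it cannot hold for every real x for which both sides are defined.
arccos only returns values in [0, π], so arccos(cos(x)) = x holds only for x in that interval, not for all real x.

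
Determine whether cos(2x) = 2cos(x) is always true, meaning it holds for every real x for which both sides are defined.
No, this is NOT an identity.

Claim: cos(2x) = 2cos(x).
Test a specific point where both sides are defined: x = π/2.
LHS = cos(2x) ≈ -1.0000
RHS = 2cos(x) ≈ 0.0000
Since -1.0000 ≠ 0.0000, the equation fails at this point, so it cannot hold for every real x for which both sides are defined.
The correct double-angle formula is cos(2x) = cos²x - sin²x.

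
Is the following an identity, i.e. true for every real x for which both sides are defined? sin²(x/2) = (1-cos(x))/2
Claim: sin²(x/2) = (1-cos(x))/2.
Reasoning: Use cos(2θ) = 1 - 2sin²θ with θ = x/2: cos(x) = 1 - 2sin²(x/2). Solving for sin²(x/2) gives (1 - cos(x))/2.
So the two sides agree for every real x for which both sides are defined.

Conclusion: Yes, this is an identity.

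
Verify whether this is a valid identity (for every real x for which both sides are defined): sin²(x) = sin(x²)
Claim: sin²(x) = sin(x²).
Test a specific point where both sides are defined: x = π/3.
LHS = sin²(x) ≈ 0.7500
RHS = sin(x²) ≈ 0.8897
Since 0.7500 ≠ 0.8897, the equation fails at this point, so it cannot hold for every real x for which both sides are defined.
sin²(x) means (sin x)², squaring the output; sin(x²) squares the input. These are different functions.

Conclusion: No, this is NOT an identity.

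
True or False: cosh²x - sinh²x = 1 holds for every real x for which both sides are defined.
Claim: cosh²x - sinh²x = 1.
Reasoning: With cosh(x) = (e^x + e^-x)/2 and sinh(x) = (e^x - e^-x)/2: cosh²x = (e^(2x) + 2 + e^(-2x))/4 and sinh²x = (e^(2x) - 2 + e^(-2x))/4. Subtracting leaves 4/4 = 1.
So the two sides agree for every real x for which both sides are defined.

Conclusion: True.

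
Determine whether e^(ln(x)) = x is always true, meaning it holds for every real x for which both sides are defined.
Yes, this is an identity.

Claim: e^(ln(x)) = x.
Reasoning: For x > 0, ln(x) is by definition the exponent p such that e^p = x. Raising e to that exponent therefore returns x: e^(ln x) = x.
So the two sides agree for every real x for which both sides are defined.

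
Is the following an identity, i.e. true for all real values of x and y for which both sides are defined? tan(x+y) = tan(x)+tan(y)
Claim: tan(x+y) = tan(x)+tan(y).
Test a specific point where both sides are defined: x = -π/4, y = π/3.
LHS = tan(x+y) ≈ 0.2679
RHS = tan(x)+tan(y) ≈ 0.7321
Since 0.2679 ≠ 0.7321, the equation fails at this point, so it cannot hold for all real values of x and y for which both sides are defined.
The correct formula is tan(x+y) = (tan(x) + tan(y))/(1 - tan(x)tan(y)).

Conclusion: No, this is NOT an identity.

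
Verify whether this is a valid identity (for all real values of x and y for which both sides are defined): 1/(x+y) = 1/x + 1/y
Claim: 1/(x+y) = 1/x + 1/y.
Test a specific point where both sides are defined: x = -2, y = -1.
LHS = 1/(x+y) ≈ -0.3333
RHS = 1/x + 1/y ≈ -1.5000
Since -0.3333 ≠ -1.5000, the equation fails at this point, so it cannot hold for all real values of x and y for which both sides are defined.
1/x + 1/y = (x+y)/(xy), which is not 1/(x+y).

Conclusion: No, this is NOT an identity.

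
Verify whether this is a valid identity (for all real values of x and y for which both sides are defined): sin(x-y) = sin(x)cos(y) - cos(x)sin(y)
Claim: sin(x-y) = sin(x)cos(y) - cos(x)sin(y).
Reasoning: Replace y by -y in sin(x+y) = sin(x)cos(y) + cos(x)sin(y) and use cos(-y) = cos(y), sin(-y) = -sin(y): sin(x-y) = sin(x)cos(y) - cos(x)sin(y).
So the two sides agree for all real values of x and y for which both sides are defined.

Conclusion: Yes, this is an identity.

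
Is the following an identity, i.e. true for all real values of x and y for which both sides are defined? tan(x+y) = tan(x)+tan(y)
No, this is NOT an identity.

Claim: tan(x+y) = tan(x)+tan(y).
Test a specific point where both sides are defined: x = 2π/3, y = π/6.
LHS = tan(x+y) ≈ -0.5774
RHS = tan(x)+tan(y) ≈ -1.1547
Since -0.5774 ≠ -1.1547, the equation fails at this point, so it cannot hold for all real values of x and y for which both sides are defined.
The correct formula is tan(x+y) = (tan(x) + tan(y))/(1 - tan(x)tan(y)).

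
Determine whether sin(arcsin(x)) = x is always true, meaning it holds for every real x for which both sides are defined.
Claim: sin(arcsin(x)) = x.
Reasoning: For -1 ≤ x ≤ 1 (where arcsin is defined), arcsin(x) is by definition an angle whose sine equals x. Taking the sine of that angle returns x. (Note the other order, arcsin(sin x) = x, is NOT an identity.)
So the two sides agree for every real x for which both sides are defined.

Conclusion: Yes, this is an identity.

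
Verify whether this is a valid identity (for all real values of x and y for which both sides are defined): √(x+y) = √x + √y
No, this is NOT an identity.

Claim: √(x+y) = √x + √y.
Test a specific point where both sides are defined: x = 5, y = 4.
LHS = √(x+y) ≈ 3.0000
RHS = √x + √y ≈ 4.2361
Since 3.0000 ≠ 4.2361, the equation fails at this point, so it cannot hold for all real values of x and y for which both sides are defined.
Squaring the right side gives x + 2√(xy) + y, not x + y.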